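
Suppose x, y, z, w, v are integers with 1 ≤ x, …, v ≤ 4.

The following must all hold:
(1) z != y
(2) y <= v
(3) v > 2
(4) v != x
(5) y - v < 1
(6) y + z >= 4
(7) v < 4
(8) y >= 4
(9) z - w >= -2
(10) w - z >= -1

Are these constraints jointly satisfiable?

Unsatisfiable

From constraints 2 and 8: v ≥ y and y ≥ 4, so v ≥ 4. From constraint 7: v ≤ 3. But 3 < 4, so no value of v works.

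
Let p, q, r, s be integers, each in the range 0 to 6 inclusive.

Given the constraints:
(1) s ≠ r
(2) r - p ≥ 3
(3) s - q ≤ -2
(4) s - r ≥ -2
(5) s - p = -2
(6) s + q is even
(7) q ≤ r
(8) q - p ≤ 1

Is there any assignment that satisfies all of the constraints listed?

Unsatisfiable

Constraints 2, 3, 4, and 8 give q − s ≥ 2, s − r ≥ -2, r − p ≥ 3, p − q ≥ -1.
Adding all 4 inequalities: the left sides telescope to 0, and the right sides sum to 2 + (-2) + 3 + (-1) = 2. So 0 ≥ 2, which is false.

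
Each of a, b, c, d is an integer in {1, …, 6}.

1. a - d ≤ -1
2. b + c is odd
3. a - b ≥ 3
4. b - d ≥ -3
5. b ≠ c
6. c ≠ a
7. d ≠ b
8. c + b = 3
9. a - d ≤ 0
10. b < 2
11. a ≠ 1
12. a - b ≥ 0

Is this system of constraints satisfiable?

Constraints 1, 3, and 4 give b − d ≥ -3, d − a ≥ 1, a − b ≥ 3.
Adding all 3 inequalities: the left sides telescope to 0, and the right sides sum to (-3) + 1 + 3 = 1. So 0 ≥ 1, which is false.

Unsatisfiable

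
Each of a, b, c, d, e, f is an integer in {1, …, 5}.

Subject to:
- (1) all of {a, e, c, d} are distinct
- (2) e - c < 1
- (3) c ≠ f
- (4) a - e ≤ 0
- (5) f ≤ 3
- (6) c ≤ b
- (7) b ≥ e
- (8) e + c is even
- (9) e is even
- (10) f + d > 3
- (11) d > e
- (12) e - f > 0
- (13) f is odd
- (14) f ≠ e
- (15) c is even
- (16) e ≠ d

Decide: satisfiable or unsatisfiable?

Try a = 1, b = 4, c = 4, d = 5, e = 2, f = 1.
Check constraint 2: e - c = -2; constraint 4: a - e = -1. The remaining constraints are straightforward to verify.

Satisfiable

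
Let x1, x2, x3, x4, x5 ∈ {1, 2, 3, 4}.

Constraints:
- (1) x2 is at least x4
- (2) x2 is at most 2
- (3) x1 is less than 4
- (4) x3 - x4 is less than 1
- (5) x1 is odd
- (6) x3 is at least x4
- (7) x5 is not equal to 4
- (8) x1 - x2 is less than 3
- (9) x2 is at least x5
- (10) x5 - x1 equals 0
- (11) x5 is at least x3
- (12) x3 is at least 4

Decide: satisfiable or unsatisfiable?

Unsatisfiable

From constraints 11 and 12: x5 ≥ x3 and x3 ≥ 4, so x5 ≥ 4. From constraints 2 and 9: x5 ≤ x2 and x2 ≤ 2, so x5 ≤ 2. But 2 < 4, so no value of x5 works.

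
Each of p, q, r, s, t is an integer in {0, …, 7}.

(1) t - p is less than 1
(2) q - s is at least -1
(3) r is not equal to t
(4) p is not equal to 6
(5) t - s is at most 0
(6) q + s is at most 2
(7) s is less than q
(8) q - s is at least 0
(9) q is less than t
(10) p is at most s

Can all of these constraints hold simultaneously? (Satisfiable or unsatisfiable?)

Unsatisfiable

Constraints 5, 7, and 9 give t ≤ s, s < q, q < t. Chaining: t ≤ s < q < t, which forces t < t — impossible.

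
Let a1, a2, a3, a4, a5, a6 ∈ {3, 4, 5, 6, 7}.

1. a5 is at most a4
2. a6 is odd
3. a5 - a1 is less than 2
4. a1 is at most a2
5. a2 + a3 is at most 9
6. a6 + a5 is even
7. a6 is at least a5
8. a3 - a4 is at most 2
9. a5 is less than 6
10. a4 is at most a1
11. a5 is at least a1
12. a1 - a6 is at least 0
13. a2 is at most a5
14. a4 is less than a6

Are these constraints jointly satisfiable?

Unsatisfiable

Constraints 1, 11, 12, and 14 give a6 ≤ a1, a1 ≤ a5, a5 ≤ a4, a4 < a6. Chaining: a6 ≤ a1 ≤ a5 ≤ a4 < a6, which forces a6 < a6 — impossible.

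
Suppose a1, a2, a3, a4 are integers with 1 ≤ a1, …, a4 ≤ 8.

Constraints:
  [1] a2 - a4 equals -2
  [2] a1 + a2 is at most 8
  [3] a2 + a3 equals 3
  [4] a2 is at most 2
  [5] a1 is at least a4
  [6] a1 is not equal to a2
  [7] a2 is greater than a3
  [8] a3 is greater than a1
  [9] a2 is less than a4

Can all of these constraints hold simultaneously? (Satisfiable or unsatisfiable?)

Unsatisfiable

Constraints 5, 7, 8, and 9 give a1 < a3, a3 < a2, a2 < a4, a4 ≤ a1. Chaining: a1 < a3 < a2 < a4 ≤ a1, which forces a1 < a1 — impossible.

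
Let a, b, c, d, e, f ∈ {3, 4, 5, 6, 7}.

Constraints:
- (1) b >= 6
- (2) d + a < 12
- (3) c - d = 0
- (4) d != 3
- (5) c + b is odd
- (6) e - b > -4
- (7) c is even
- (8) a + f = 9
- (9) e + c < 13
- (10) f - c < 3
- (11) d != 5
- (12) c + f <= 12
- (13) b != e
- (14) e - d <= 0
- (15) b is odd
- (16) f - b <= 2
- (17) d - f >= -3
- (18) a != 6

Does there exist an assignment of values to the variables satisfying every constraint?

Try a = 3, b = 7, c = 6, d = 6, e = 6, f = 6.
Check constraint 2: d + a = 9; constraint 3: c - d = 0. The remaining constraints are straightforward to verify.

Satisfiable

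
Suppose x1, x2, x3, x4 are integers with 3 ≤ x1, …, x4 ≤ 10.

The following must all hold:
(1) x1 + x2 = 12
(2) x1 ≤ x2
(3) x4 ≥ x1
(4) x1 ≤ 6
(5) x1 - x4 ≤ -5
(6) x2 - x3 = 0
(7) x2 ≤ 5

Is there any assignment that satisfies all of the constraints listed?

From constraint 4: x1 ≤ 6. From constraint 7: x2 ≤ 5. Hence x1 + x2 ≤ 11. But constraint 1 requires x1 + x2 = 12, and 12 > 11. Contradiction.

Unsatisfiable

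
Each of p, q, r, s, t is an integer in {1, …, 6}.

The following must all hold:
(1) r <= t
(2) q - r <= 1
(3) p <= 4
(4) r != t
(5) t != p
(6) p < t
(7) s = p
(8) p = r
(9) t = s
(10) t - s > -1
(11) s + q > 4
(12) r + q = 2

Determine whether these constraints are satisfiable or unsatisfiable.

Unsatisfiable

From constraints 7 and 9, t = s = p, so t = p. But constraint 5 says t ≠ p. Contradiction.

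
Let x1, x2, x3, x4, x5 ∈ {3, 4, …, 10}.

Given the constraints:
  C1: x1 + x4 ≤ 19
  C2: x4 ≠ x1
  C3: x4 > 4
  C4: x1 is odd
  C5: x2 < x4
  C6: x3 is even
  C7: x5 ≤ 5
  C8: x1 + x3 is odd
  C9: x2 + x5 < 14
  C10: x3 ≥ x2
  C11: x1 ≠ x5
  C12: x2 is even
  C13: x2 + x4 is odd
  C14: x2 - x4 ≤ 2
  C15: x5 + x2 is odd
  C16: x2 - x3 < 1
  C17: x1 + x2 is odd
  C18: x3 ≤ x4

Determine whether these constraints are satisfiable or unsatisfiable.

Satisfiable

Try x1 = 7, x2 = 8, x3 = 8, x4 = 9, x5 = 5.
Check constraint 1: x1 + x4 = 16; constraint 9: x2 + x5 = 13. The remaining constraints are straightforward to verify.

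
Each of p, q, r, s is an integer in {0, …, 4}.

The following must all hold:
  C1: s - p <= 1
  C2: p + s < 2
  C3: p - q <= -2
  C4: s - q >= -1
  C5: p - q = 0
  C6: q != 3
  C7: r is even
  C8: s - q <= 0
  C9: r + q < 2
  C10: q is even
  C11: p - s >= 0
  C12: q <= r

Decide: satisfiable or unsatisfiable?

Unsatisfiable

Constraints 3, 4, and 11 give q − p ≥ 2, p − s ≥ 0, s − q ≥ -1.
Adding all 3 inequalities: the left sides telescope to 0, and the right sides sum to 2 + 0 + (-1) = 1. So 0 ≥ 1, which is false.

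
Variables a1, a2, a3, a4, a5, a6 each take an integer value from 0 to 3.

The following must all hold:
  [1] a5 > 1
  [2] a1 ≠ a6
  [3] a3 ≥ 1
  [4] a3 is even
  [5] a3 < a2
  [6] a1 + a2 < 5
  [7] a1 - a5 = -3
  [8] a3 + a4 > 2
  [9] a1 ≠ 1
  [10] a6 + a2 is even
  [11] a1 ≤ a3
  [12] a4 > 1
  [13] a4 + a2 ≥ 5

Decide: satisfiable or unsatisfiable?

Satisfiable

Take a1 = 0, a2 = 3, a3 = 2, a4 = 2, a5 = 3, a6 = 1. Then constraint 6: a1 + a2 = 3; constraint 7: a1 - a5 = -3, and every other listed constraint is also met.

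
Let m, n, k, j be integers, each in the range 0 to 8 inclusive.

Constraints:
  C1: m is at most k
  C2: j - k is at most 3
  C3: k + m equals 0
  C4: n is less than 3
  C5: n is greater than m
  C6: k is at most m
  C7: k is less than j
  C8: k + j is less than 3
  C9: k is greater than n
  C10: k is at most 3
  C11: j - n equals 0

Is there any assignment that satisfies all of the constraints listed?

Unsatisfiable

Constraints 5, 6, and 9 give m < n, n < k, k ≤ m. Chaining: m < n < k ≤ m, which forces m < m — impossible.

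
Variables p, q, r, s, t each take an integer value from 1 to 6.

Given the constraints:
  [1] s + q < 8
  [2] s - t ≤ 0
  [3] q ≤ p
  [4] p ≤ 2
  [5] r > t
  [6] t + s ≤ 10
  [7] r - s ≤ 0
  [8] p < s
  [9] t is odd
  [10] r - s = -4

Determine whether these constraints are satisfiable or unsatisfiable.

Constraints 2, 5, and 7 give r ≤ s, s ≤ t, t < r. Chaining: r ≤ s ≤ t < r, which forces r < r — impossible.

Unsatisfiable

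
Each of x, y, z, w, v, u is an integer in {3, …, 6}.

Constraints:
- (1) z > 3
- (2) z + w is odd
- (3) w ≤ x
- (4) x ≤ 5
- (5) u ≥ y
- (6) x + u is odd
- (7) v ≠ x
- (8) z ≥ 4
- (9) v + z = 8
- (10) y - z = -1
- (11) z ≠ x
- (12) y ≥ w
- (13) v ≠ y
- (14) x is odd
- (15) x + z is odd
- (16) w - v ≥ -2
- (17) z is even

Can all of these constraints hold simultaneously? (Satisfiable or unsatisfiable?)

Setting (x, y, z, w, v, u) = (3, 3, 4, 3, 4, 4) satisfies everything: constraint 9: v + z = 8; constraint 10: y - z = -1, and the others follow.

Satisfiable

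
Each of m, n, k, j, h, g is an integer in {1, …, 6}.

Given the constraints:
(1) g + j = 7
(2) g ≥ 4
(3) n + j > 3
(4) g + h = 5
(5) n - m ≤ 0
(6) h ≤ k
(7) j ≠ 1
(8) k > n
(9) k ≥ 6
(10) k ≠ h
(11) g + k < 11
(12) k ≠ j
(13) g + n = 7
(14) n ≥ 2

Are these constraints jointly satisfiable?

Take m = 3, n = 3, k = 6, j = 3, h = 1, g = 4. Then constraint 1: g + j = 7; constraint 3: n + j = 6; constraint 4: g + h = 5, and every other listed constraint is also met.

Satisfiable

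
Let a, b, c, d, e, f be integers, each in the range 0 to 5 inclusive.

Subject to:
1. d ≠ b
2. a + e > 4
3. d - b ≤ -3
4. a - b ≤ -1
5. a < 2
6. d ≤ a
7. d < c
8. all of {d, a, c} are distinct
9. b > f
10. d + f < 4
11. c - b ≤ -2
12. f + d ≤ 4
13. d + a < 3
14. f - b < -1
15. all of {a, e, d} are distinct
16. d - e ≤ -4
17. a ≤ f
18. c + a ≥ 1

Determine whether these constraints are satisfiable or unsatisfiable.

Satisfiable

Try a = 1, b = 5, c = 2, d = 0, e = 5, f = 2.
Check constraint 2: a + e = 6; constraint 3: d - b = -5. The remaining constraints are straightforward to verify.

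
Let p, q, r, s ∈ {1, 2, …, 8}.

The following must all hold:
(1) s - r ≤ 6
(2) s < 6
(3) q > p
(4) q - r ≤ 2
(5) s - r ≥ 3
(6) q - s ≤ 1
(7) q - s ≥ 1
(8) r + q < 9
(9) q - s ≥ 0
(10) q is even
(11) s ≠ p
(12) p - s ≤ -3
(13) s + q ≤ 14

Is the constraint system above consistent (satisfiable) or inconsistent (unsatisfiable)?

Constraints 4, 5, and 9 give q − s ≥ 0, s − r ≥ 3, r − q ≥ -2.
Adding all 3 inequalities: the left sides telescope to 0, and the right sides sum to 0 + 3 + (-2) = 1. So 0 ≥ 1, which is false.

Unsatisfiable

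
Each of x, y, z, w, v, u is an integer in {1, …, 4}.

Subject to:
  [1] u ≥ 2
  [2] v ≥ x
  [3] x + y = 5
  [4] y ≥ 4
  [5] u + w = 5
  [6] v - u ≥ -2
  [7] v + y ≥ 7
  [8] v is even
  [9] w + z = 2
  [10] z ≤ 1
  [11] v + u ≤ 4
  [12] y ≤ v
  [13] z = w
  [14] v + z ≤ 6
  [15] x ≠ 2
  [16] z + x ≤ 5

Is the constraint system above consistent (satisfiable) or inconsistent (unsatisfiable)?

Unsatisfiable

From constraints 4 and 12: v ≥ y ≥ 4. From constraint 1: u ≥ 2. Hence v + u ≥ 6. But constraint 11 requires v + u ≤ 4, and 4 < 6. Contradiction.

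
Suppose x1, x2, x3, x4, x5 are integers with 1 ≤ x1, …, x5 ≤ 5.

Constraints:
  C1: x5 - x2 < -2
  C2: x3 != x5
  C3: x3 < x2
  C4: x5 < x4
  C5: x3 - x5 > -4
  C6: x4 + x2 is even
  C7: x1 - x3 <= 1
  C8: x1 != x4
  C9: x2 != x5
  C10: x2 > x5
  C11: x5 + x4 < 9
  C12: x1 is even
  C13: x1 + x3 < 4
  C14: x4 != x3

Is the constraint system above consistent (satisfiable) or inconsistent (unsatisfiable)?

Satisfiable

Take x1 = 2, x2 = 5, x3 = 1, x4 = 5, x5 = 2. Then constraint 1: x5 - x2 = -3; constraint 5: x3 - x5 = -1, and every other listed constraint is also met.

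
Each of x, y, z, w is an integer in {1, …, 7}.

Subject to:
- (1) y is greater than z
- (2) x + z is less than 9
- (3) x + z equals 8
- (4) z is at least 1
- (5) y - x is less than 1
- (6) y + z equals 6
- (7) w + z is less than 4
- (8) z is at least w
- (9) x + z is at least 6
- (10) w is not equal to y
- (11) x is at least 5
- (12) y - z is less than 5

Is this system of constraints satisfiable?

One satisfying assignment is x = 6, y = 4, z = 2, w = 1.
For the less obvious constraints — constraint 2: x + z = 8; constraint 3: x + z = 8 — and the others hold by inspection.

Satisfiable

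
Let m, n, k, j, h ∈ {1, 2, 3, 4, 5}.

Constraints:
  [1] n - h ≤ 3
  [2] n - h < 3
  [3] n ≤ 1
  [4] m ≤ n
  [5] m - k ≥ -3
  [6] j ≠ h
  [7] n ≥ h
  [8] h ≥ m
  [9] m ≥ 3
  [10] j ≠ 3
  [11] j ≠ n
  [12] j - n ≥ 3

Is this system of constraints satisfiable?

From constraints 8 and 9: h ≥ m and m ≥ 3, so h ≥ 3. From constraints 3 and 7: h ≤ n and n ≤ 1, so h ≤ 1. But 1 < 3, so no value of h works.

Unsatisfiable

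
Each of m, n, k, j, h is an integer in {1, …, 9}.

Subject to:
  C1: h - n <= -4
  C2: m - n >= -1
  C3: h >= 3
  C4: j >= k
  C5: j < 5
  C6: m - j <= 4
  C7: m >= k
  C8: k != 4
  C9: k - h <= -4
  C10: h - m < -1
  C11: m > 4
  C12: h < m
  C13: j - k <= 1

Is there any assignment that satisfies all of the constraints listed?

Constraints 1, 2, 6, 9, and 13 give m − n ≥ -1, n − h ≥ 4, h − k ≥ 4, k − j ≥ -1, j − m ≥ -4.
Adding all 5 inequalities: the left sides telescope to 0, and the right sides sum to (-1) + 4 + 4 + (-1) + (-4) = 2. So 0 ≥ 2, which is false.

Unsatisfiable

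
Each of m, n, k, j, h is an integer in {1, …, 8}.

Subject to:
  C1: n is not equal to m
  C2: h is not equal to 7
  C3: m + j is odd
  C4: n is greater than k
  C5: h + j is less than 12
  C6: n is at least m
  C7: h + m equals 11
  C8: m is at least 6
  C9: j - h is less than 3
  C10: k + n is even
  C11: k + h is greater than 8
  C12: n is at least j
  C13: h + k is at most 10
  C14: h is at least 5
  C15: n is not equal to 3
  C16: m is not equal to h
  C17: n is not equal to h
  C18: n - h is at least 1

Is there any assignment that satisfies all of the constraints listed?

Satisfiable

Try m = 6, n = 8, k = 4, j = 5, h = 5.
Check constraint 5: h + j = 10; constraint 7: h + m = 11; constraint 9: j - h = 0. The remaining constraints are straightforward to verify.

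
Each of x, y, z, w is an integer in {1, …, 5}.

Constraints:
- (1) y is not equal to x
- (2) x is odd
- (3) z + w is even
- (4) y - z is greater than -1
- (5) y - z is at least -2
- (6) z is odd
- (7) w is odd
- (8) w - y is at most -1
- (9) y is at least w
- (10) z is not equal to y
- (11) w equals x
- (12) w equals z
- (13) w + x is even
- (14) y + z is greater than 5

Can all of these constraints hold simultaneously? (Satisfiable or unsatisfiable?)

Satisfiable

Take x = 3, y = 4, z = 3, w = 3. Then constraint 4: y - z = 1; constraint 5: y - z = 1; constraint 8: w - y = -1, and every other listed constraint is also met.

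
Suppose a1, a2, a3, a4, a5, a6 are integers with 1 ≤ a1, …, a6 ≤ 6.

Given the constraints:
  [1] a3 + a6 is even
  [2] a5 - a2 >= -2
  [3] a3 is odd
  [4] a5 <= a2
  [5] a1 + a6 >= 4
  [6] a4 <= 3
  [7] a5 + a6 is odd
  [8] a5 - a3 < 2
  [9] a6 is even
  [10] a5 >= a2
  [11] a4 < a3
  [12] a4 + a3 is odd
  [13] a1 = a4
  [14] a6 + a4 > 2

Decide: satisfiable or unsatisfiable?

Constraint 3 makes a3 odd and constraint 9 makes a6 even, so a3 + a6 must be odd. Constraint 1 says a3 + a6 is even — contradiction.

Unsatisfiable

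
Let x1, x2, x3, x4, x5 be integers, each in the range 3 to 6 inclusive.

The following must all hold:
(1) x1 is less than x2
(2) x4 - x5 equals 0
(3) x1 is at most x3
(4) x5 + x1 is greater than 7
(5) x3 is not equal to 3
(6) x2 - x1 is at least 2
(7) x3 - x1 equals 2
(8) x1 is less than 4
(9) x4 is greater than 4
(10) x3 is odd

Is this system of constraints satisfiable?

Satisfiable

Try x1 = 3, x2 = 6, x3 = 5, x4 = 5, x5 = 5.
Check constraint 2: x4 - x5 = 0; constraint 4: x5 + x1 = 8. The remaining constraints are straightforward to verify.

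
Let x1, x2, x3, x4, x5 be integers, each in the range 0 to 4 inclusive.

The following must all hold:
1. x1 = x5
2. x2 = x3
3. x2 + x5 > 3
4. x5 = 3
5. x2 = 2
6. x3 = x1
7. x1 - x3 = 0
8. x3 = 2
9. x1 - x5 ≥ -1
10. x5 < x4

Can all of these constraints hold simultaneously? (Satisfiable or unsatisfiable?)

Unsatisfiable

Constraint 5 fixes x2 = 2 and constraint 4 fixes x5 = 3. Constraints 1, 2, and 6 give x2 = x3 = x1 = x5, so x2 = x5. But 2 ≠ 3 — contradiction.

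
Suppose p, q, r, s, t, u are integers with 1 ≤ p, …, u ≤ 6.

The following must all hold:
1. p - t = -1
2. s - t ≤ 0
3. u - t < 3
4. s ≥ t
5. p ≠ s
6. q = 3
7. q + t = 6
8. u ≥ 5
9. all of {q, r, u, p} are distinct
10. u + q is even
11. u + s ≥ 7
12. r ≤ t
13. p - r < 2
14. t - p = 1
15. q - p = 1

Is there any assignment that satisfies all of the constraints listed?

Try p = 2, q = 3, r = 1, s = 3, t = 3, u = 5.
Check constraint 1: p - t = -1; constraint 2: s - t = 0; constraint 3: u - t = 2. The remaining constraints are straightforward to verify.

Satisfiable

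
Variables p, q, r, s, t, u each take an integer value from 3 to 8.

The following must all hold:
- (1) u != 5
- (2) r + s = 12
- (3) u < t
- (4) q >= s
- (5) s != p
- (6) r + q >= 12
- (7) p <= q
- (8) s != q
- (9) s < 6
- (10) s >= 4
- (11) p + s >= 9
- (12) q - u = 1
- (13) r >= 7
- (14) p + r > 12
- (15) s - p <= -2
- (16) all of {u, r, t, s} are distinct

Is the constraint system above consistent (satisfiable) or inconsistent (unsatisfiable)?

Satisfiable

The assignment p = 7, q = 7, r = 8, s = 4, t = 7, u = 6 works:
  constraint 2 holds since r + s = 12.
  constraint 6 holds since r + q = 15.
  constraint 11 holds since p + s = 11.
The rest check out directly.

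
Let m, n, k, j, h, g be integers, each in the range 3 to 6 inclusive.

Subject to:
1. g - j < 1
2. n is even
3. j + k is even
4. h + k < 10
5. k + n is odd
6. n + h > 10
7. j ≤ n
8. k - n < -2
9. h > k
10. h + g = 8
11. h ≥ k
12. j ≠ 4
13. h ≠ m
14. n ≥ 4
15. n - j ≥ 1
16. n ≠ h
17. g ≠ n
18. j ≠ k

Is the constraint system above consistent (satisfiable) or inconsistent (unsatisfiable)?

Satisfiable

Try m = 3, n = 6, k = 3, j = 5, h = 5, g = 3.
Check constraint 1: g - j = -2; constraint 4: h + k = 8. The remaining constraints are straightforward to verify.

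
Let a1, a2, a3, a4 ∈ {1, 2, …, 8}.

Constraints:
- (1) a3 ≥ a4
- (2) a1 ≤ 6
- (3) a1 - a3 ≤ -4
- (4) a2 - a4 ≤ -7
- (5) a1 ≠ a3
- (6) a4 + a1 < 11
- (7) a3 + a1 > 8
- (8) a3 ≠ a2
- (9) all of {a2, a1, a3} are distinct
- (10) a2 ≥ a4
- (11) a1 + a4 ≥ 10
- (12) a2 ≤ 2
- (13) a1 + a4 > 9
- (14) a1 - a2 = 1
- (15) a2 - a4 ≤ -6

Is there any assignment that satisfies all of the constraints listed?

Unsatisfiable

From constraint 2: a1 ≤ 6. From constraints 10 and 12: a4 ≤ a2 ≤ 2. Hence a1 + a4 ≤ 8. But constraint 11 requires a1 + a4 ≥ 10, and 10 > 8. Contradiction.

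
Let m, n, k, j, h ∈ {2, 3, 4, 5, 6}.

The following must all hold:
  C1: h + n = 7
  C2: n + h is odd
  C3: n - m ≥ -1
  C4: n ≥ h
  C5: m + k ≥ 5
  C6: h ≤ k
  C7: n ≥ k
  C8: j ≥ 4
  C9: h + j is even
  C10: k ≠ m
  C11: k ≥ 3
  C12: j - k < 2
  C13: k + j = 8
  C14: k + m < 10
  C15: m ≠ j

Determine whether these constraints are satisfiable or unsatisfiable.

Setting (m, n, k, j, h) = (3, 5, 4, 4, 2) satisfies everything: constraint 1: h + n = 7; constraint 3: n - m = 2, and the others follow.

Satisfiable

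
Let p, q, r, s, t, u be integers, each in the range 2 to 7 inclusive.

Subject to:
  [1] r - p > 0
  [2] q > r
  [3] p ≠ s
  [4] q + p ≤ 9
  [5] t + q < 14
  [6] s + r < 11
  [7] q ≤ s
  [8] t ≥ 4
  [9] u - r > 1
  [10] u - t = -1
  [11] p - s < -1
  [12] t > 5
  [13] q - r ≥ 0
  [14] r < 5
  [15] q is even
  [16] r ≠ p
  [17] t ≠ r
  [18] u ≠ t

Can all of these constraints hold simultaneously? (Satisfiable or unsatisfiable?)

Setting (p, q, r, s, t, u) = (2, 6, 3, 6, 7, 6) satisfies everything: constraint 1: r - p = 1; constraint 4: q + p = 8; constraint 5: t + q = 13, and the others follow.

Satisfiable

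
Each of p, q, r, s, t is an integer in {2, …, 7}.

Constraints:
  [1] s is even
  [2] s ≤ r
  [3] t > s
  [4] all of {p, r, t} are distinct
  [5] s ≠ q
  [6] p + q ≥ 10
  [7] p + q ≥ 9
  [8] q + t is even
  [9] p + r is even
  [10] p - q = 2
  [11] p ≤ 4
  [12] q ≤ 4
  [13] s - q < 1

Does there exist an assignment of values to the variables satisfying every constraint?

From constraint 11: p ≤ 4. From constraint 12: q ≤ 4. Hence p + q ≤ 8. But constraint 6 requires p + q ≥ 10, and 10 > 8. Contradiction.

Unsatisfiable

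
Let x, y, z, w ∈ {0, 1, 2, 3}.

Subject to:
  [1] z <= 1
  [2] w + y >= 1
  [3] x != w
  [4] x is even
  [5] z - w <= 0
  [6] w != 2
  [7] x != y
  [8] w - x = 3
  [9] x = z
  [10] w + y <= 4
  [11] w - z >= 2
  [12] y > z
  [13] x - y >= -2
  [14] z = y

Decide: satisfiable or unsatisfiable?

From constraints 9 and 14, x = z = y, so x = y. But constraint 7 says x ≠ y. Contradiction.

Unsatisfiable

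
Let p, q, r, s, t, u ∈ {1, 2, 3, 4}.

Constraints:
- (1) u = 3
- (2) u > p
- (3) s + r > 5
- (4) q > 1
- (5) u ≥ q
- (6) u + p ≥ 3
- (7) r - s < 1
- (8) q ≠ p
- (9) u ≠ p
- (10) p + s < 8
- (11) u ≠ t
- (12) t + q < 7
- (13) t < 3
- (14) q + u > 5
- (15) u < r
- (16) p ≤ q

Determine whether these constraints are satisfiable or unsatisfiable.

Take p = 1, q = 3, r = 4, s = 4, t = 2, u = 3. Then constraint 3: s + r = 8; constraint 6: u + p = 4, and every other listed constraint is also met.

Satisfiable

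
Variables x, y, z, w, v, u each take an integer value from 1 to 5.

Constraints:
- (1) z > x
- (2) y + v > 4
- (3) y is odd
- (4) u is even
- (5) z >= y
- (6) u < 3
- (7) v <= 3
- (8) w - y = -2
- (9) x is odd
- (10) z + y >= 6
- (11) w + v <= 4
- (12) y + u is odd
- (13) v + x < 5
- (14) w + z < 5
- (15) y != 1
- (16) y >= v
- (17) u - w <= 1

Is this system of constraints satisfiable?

Take x = 1, y = 3, z = 3, w = 1, v = 2, u = 2. Then constraint 2: y + v = 5; constraint 8: w - y = -2; constraint 10: z + y = 6, and every other listed constraint is also met.

Satisfiable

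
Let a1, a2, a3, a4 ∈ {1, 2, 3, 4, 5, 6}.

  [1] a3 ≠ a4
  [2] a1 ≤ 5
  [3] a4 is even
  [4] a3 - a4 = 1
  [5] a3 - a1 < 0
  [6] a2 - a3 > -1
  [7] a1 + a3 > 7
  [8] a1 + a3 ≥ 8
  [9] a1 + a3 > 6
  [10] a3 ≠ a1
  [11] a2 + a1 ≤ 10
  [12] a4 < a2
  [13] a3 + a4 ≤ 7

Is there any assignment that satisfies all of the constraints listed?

Setting (a1, a2, a3, a4) = (5, 5, 3, 2) satisfies everything: constraint 4: a3 - a4 = 1; constraint 5: a3 - a1 = -2, and the others follow.

Satisfiable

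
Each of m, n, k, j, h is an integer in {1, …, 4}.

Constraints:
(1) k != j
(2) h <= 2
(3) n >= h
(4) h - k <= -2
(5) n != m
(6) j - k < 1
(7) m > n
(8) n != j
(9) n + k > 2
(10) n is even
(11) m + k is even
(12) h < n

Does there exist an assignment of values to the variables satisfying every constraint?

Satisfiable

Take m = 3, n = 2, k = 3, j = 1, h = 1. Then constraint 4: h - k = -2; constraint 6: j - k = -2; constraint 9: n + k = 5, and every other listed constraint is also met.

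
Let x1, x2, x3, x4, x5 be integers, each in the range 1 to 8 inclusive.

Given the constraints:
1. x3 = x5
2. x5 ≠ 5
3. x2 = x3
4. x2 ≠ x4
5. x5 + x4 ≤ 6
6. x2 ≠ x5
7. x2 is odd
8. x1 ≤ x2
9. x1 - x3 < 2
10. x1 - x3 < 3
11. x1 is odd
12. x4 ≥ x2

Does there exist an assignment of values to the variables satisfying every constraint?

Unsatisfiable

From constraints 1 and 3, x2 = x3 = x5, so x2 = x5. But constraint 6 says x2 ≠ x5. Contradiction.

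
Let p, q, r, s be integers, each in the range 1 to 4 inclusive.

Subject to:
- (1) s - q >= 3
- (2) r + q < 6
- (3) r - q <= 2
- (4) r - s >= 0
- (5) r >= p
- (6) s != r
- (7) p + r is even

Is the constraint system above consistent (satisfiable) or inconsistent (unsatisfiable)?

Unsatisfiable

Constraints 1, 3, and 4 give q − r ≥ -2, r − s ≥ 0, s − q ≥ 3.
Adding all 3 inequalities: the left sides telescope to 0, and the right sides sum to (-2) + 0 + 3 = 1. So 0 ≥ 1, which is false.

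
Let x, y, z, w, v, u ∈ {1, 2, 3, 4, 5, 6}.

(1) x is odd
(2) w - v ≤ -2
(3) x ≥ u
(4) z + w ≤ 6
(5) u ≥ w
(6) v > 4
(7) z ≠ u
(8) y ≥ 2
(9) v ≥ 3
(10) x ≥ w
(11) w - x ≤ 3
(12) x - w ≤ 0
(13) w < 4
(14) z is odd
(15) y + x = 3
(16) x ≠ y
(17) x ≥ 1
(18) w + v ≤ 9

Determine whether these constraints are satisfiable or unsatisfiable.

Satisfiable

Try x = 1, y = 2, z = 5, w = 1, v = 6, u = 1.
Check constraint 2: w - v = -5; constraint 4: z + w = 6. The remaining constraints are straightforward to verify.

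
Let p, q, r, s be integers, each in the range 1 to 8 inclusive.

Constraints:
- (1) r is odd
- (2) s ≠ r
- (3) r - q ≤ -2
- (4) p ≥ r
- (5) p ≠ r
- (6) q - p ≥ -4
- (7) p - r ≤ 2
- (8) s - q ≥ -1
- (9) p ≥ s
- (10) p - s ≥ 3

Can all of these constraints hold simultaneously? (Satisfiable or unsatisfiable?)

Unsatisfiable

Constraints 3, 7, 8, and 10 give p − s ≥ 3, s − q ≥ -1, q − r ≥ 2, r − p ≥ -2.
Adding all 4 inequalities: the left sides telescope to 0, and the right sides sum to 3 + (-1) + 2 + (-2) = 2. So 0 ≥ 2, which is false.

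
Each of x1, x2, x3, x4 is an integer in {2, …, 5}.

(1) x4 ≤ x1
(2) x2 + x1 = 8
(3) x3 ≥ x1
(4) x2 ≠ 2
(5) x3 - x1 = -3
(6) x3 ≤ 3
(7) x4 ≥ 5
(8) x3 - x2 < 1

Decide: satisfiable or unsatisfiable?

From constraints 1 and 7: x1 ≥ x4 and x4 ≥ 5, so x1 ≥ 5. From constraints 3 and 6: x1 ≤ x3 and x3 ≤ 3, so x1 ≤ 3. But 3 < 5, so no value of x1 works.

Unsatisfiable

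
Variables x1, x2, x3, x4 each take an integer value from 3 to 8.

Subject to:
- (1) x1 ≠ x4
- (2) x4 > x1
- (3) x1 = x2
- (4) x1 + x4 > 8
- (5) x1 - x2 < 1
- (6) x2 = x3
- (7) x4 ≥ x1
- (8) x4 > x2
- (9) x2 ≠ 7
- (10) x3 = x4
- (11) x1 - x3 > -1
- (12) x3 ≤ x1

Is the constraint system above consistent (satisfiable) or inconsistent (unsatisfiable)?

From constraints 3, 6, and 10, x1 = x2 = x3 = x4, so x1 = x4. But constraint 1 says x1 ≠ x4. Contradiction.

Unsatisfiable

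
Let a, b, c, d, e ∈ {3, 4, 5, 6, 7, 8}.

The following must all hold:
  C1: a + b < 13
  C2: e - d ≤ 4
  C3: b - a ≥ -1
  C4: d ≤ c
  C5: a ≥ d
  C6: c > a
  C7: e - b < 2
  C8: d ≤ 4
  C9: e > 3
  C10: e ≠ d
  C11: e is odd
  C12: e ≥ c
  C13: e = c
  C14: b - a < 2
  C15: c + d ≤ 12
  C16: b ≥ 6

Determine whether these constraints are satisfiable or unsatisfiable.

Satisfiable

Setting (a, b, c, d, e) = (5, 6, 7, 4, 7) satisfies everything: constraint 1: a + b = 11; constraint 2: e - d = 3; constraint 3: b - a = 1, and the others follow.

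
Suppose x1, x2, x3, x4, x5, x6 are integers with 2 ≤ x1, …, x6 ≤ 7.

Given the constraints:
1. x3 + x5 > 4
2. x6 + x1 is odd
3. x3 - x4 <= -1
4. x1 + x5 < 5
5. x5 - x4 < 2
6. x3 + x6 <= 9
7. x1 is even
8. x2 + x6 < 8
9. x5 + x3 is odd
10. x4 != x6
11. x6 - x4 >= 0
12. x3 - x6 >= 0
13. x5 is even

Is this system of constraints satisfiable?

Constraints 3, 11, and 12 give x6 − x4 ≥ 0, x4 − x3 ≥ 1, x3 − x6 ≥ 0.
Adding all 3 inequalities: the left sides telescope to 0, and the right sides sum to 0 + 1 + 0 = 1. So 0 ≥ 1, which is false.

Unsatisfiable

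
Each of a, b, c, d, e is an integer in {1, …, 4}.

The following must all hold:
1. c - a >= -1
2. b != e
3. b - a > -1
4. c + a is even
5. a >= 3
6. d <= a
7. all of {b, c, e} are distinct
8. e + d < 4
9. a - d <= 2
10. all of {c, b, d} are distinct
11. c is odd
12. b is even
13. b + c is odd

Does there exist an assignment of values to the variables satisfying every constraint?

Satisfiable

Setting (a, b, c, d, e) = (3, 4, 3, 1, 1) satisfies everything: constraint 1: c - a = 0; constraint 3: b - a = 1; constraint 8: e + d = 2, and the others follow.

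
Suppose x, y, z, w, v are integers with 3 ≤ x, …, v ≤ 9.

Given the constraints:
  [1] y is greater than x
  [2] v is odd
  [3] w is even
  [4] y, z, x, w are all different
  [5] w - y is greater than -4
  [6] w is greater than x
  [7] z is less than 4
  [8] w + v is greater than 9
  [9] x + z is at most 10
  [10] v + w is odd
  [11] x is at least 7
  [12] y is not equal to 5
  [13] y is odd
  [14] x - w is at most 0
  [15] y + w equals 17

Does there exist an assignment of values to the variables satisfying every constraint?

Setting (x, y, z, w, v) = (7, 9, 3, 8, 3) satisfies everything: constraint 5: w - y = -1; constraint 8: w + v = 11, and the others follow.

Satisfiable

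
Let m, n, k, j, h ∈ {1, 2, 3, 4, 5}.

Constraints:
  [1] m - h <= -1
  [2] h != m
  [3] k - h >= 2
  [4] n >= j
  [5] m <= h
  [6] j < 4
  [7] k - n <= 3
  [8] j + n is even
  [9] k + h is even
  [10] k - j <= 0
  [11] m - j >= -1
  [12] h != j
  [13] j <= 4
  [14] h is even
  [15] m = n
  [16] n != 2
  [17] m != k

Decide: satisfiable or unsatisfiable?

Unsatisfiable

Constraints 1, 3, 10, and 11 give k − h ≥ 2, h − m ≥ 1, m − j ≥ -1, j − k ≥ 0.
Adding all 4 inequalities: the left sides telescope to 0, and the right sides sum to 2 + 1 + (-1) + 0 = 2. So 0 ≥ 2, which is false.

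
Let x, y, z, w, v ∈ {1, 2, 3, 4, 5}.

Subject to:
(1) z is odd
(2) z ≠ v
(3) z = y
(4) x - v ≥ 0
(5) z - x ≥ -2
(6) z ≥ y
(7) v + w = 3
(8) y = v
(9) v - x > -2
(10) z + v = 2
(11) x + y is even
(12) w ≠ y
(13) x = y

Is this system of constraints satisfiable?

Unsatisfiable

From constraints 3 and 8, z = y = v, so z = v. But constraint 2 says z ≠ v. Contradiction.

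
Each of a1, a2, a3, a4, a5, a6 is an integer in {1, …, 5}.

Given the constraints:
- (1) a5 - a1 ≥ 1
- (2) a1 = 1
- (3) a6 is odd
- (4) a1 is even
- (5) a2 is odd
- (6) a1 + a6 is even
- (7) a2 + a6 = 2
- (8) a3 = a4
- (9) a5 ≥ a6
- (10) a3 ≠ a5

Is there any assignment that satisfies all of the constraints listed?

Constraint 4 makes a1 even and constraint 3 makes a6 odd, so a1 + a6 must be odd. Constraint 6 says a1 + a6 is even — contradiction.

Unsatisfiable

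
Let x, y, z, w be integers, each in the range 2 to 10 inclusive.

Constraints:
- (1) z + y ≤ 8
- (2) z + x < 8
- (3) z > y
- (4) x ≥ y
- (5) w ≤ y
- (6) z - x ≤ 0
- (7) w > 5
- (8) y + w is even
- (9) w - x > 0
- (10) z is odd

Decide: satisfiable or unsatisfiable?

Constraints 3, 5, 6, and 9 give z ≤ x, x < w, w ≤ y, y < z. Chaining: z ≤ x < w ≤ y < z, which forces z < z — impossible.

Unsatisfiable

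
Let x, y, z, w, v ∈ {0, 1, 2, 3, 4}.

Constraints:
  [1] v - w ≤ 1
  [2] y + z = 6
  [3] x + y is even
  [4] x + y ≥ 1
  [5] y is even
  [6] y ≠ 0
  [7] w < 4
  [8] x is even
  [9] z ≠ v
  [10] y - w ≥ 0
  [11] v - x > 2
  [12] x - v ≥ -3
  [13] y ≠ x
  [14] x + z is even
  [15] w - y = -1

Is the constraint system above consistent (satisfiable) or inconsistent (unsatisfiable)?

The assignment x = 0, y = 4, z = 2, w = 3, v = 3 works:
  constraint 1 holds since v - w = 0.
  constraint 2 holds since y + z = 6.
  constraint 4 holds since x + y = 4.
The rest check out directly.

Satisfiable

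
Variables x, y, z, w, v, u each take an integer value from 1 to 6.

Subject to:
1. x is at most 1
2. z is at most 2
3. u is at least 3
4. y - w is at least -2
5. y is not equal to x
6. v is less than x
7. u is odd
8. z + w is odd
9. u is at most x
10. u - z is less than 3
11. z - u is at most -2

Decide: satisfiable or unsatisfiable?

Unsatisfiable

From constraint 3: u ≥ 3. From constraints 1 and 9: u ≤ x and x ≤ 1, so u ≤ 1. But 1 < 3, so no value of u works.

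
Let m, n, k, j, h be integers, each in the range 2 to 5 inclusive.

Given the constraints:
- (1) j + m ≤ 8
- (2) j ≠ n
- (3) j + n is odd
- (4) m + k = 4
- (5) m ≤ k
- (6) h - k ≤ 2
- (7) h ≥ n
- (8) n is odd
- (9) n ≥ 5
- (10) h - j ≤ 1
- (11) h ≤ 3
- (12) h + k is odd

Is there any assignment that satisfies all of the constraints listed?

Unsatisfiable

From constraint 9: n ≥ 5. From constraints 7 and 11: n ≤ h and h ≤ 3, so n ≤ 3. But 3 < 5, so no value of n works.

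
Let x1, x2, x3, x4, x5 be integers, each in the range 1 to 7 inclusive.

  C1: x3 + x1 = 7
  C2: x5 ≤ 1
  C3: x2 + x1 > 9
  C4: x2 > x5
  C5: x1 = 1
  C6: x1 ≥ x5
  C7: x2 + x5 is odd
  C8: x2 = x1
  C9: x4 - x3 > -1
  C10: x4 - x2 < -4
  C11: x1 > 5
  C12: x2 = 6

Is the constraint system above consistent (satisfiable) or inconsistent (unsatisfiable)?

Constraint 12 fixes x2 = 6 and constraint 5 fixes x1 = 1, but constraint 8 requires x2 = x1. Since 6 ≠ 1, contradiction.

Unsatisfiable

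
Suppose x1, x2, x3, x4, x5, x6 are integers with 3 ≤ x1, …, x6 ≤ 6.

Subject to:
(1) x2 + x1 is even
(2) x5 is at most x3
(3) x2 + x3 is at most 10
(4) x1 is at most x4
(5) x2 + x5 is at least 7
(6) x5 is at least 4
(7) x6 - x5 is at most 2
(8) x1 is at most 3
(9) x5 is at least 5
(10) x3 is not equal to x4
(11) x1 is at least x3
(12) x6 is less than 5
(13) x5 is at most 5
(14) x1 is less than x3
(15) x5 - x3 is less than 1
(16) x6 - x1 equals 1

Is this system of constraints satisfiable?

Unsatisfiable

From constraints 2 and 9: x3 ≥ x5 and x5 ≥ 5, so x3 ≥ 5. From constraints 8 and 11: x3 ≤ x1 and x1 ≤ 3, so x3 ≤ 3. But 3 < 5, so no value of x3 works.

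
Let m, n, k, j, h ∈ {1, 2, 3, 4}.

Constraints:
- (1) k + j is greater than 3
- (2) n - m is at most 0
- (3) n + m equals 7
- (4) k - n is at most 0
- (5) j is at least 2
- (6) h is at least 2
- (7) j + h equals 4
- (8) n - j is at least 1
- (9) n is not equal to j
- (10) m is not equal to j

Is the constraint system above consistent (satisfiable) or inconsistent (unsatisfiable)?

The assignment m = 4, n = 3, k = 2, j = 2, h = 2 works:
  constraint 1 holds since k + j = 4.
  constraint 2 holds since n - m = -1.
  constraint 3 holds since n + m = 7.
The rest check out directly.

Satisfiable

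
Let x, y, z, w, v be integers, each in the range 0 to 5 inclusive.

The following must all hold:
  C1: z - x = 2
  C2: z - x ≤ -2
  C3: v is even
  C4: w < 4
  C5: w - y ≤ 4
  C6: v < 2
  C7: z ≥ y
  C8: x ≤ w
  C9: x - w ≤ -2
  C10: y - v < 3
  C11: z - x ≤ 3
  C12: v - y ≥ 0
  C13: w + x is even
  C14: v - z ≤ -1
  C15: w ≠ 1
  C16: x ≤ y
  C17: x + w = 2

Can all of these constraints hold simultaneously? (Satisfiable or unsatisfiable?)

Unsatisfiable

Constraints 2, 5, 9, 12, and 14 give z − v ≥ 1, v − y ≥ 0, y − w ≥ -4, w − x ≥ 2, x − z ≥ 2.
Adding all 5 inequalities: the left sides telescope to 0, and the right sides sum to 1 + 0 + (-4) + 2 + 2 = 1. So 0 ≥ 1, which is false.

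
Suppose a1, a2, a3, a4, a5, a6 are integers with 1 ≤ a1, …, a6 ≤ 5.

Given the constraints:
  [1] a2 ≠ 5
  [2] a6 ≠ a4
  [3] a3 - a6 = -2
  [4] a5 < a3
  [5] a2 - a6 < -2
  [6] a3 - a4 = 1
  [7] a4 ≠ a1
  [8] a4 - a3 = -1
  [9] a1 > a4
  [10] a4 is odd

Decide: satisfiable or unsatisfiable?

The assignment a1 = 4, a2 = 1, a3 = 2, a4 = 1, a5 = 1, a6 = 4 works:
  constraint 3 holds since a3 - a6 = -2.
  constraint 5 holds since a2 - a6 = -3.
The rest check out directly.

Satisfiable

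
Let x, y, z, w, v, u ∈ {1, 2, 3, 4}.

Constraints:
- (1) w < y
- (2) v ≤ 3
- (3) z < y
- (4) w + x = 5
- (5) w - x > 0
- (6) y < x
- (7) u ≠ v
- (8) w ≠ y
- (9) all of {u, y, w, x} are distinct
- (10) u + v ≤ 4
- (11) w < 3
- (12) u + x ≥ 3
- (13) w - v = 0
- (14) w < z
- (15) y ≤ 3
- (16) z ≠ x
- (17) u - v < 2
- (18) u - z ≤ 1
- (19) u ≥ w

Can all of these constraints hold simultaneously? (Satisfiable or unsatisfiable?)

Unsatisfiable

Constraints 3, 5, 6, and 14 give w < z, z < y, y < x, x < w. Chaining: w < z < y < x < w, which forces w < w — impossible.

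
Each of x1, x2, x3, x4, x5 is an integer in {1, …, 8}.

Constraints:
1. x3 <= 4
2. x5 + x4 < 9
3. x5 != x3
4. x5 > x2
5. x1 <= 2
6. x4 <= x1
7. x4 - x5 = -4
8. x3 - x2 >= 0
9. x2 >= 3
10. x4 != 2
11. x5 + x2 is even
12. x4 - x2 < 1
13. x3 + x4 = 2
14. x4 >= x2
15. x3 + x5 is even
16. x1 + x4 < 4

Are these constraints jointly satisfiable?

Unsatisfiable

From constraints 9 and 14: x4 ≥ x2 and x2 ≥ 3, so x4 ≥ 3. From constraints 5 and 6: x4 ≤ x1 and x1 ≤ 2, so x4 ≤ 2. But 2 < 3, so no value of x4 works.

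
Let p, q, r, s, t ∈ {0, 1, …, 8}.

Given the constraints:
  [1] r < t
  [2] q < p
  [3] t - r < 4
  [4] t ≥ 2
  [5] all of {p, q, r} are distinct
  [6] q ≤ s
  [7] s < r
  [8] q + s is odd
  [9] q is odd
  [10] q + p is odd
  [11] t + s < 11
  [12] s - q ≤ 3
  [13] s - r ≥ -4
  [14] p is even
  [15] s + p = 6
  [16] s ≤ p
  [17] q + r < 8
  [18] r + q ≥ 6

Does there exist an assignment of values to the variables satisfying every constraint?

One satisfying assignment is p = 4, q = 1, r = 5, s = 2, t = 8.
For the less obvious constraints — constraint 3: t - r = 3; constraint 11: t + s = 10; constraint 12: s - q = 1 — and the others hold by inspection.

Satisfiable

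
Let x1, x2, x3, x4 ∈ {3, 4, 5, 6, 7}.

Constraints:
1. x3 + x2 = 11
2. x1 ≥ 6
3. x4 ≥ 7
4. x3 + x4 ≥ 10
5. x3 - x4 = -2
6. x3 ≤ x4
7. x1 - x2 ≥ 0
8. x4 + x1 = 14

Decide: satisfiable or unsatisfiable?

Satisfiable

Take x1 = 7, x2 = 6, x3 = 5, x4 = 7. Then constraint 1: x3 + x2 = 11; constraint 4: x3 + x4 = 12, and every other listed constraint is also met.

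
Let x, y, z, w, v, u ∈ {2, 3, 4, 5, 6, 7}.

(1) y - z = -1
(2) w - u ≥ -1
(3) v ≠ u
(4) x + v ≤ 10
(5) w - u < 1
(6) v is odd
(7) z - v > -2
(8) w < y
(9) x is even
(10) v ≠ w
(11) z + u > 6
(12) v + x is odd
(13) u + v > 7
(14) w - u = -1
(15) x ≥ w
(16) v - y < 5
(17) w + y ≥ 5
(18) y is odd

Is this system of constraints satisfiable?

Satisfiable

Try x = 2, y = 3, z = 4, w = 2, v = 5, u = 3.
Check constraint 1: y - z = -1; constraint 2: w - u = -1. The remaining constraints are straightforward to verify.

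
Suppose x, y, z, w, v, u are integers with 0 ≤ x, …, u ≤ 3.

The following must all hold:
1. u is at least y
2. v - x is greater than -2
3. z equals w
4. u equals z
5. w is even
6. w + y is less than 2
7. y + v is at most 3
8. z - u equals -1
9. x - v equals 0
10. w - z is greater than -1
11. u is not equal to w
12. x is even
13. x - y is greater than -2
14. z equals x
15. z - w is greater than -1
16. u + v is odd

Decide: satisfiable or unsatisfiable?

Unsatisfiable

From constraints 3 and 4, u = z = w, so u = w. But constraint 11 says u ≠ w. Contradiction.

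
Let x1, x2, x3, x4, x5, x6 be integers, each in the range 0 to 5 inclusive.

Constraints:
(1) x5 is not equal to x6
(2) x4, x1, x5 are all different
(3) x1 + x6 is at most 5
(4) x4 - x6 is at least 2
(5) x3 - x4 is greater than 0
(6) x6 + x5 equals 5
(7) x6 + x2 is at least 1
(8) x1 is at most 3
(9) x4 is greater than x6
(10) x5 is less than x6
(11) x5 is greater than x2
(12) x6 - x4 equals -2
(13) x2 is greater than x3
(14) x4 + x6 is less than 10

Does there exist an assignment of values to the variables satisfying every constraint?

Unsatisfiable

Constraints 5, 9, 10, 11, and 13 give x4 < x3, x3 < x2, x2 < x5, x5 < x6, x6 < x4. Chaining: x4 < x3 < x2 < x5 < x6 < x4, which forces x4 < x4 — impossible.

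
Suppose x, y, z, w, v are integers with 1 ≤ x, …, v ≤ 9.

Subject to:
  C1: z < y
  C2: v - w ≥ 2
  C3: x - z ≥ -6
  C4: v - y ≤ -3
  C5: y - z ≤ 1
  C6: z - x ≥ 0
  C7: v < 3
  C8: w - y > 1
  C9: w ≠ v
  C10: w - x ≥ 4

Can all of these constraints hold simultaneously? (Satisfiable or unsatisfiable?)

Constraints 2, 3, 4, 5, and 10 give x − z ≥ -6, z − y ≥ -1, y − v ≥ 3, v − w ≥ 2, w − x ≥ 4.
Adding all 5 inequalities: the left sides telescope to 0, and the right sides sum to (-6) + (-1) + 3 + 2 + 4 = 2. So 0 ≥ 2, which is false.

Unsatisfiable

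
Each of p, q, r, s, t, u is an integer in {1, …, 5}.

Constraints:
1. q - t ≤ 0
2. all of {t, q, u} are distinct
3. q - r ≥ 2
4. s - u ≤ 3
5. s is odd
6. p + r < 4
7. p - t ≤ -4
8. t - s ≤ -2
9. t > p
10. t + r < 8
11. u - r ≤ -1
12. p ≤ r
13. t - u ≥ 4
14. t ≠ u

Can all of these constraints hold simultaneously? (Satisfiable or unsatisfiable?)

Unsatisfiable

Constraints 1, 3, 4, 8, and 11 give r − u ≥ 1, u − s ≥ -3, s − t ≥ 2, t − q ≥ 0, q − r ≥ 2.
Adding all 5 inequalities: the left sides telescope to 0, and the right sides sum to 1 + (-3) + 2 + 0 + 2 = 2. So 0 ≥ 2, which is false.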